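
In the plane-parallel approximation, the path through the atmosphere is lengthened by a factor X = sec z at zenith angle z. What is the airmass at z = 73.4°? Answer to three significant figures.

X = sec z = 1/cos 73.4° = 1/0.2857 = 3.5003.

3.50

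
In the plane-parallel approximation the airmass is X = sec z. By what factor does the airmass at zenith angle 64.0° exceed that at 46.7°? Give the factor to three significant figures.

1.56

X(64.0°)/X(46.7°) = sec 64.0° / sec 46.7° = cos 46.7° / cos 64.0° = 0.6858/0.4384 = 1.5645.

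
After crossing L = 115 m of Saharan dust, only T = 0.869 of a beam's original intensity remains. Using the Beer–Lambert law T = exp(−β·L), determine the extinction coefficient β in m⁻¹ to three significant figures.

0.00122 m⁻¹

Beer–Lambert: T = exp(−βL) ⇒ β = −ln(T)/L = −ln(0.869)/115 = 0.1404/115 = 0.001221 m⁻¹.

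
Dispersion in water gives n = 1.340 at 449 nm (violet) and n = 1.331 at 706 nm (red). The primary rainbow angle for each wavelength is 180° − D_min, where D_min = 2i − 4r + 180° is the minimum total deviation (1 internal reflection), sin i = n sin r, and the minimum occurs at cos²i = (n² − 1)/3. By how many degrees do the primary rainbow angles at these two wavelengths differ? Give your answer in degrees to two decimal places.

1.30°

At 449 nm (n = 1.340): cos²i = 0.26520 → i = 59.004°, r = 39.770°, D_min = 138.929°, rainbow angle = 41.071°.
At 706 nm (n = 1.331): cos²i = 0.25719 → i = 59.527°, r = 40.356°, D_min = 137.630°, rainbow angle = 42.370°.
Angular width = |41.071° − 42.370°| = 1.299°.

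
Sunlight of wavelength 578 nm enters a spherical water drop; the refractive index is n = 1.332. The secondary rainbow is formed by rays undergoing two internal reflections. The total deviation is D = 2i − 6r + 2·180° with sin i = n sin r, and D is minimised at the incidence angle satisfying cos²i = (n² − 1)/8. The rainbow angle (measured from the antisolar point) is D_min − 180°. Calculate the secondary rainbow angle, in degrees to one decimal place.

50.6°

cos²i = (1.77422 − 1)/8 = 0.09678; i = arccos(0.31109) = 71.875°.
sin r = sin 71.875°/1.332 = 0.71350; r = 45.520°.
D_min = 2·71.875° − 6·45.520° + 360° = 230.628°.
Rainbow angle = D_min − 180° = 50.628°.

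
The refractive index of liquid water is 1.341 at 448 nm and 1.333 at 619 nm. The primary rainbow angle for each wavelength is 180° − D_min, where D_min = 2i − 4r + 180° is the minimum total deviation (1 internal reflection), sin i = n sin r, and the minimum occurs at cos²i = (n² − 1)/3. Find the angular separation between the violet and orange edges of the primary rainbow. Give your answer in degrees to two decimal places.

1.15°

At 448 nm (n = 1.341): cos²i = 0.26609 → i = 58.946°, r = 39.705°, D_min = 139.071°, rainbow angle = 40.929°.
At 619 nm (n = 1.333): cos²i = 0.25896 → i = 59.410°, r = 40.225°, D_min = 137.922°, rainbow angle = 42.078°.
Angular width = |40.929° − 42.078°| = 1.149°.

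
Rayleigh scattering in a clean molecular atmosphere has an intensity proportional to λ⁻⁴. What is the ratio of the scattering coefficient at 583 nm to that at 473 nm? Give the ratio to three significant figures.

0.433

Rayleigh scattering ∝ λ⁻⁴, so the ratio of coefficients is the inverse fourth power of the wavelength ratio.
σ(583)/σ(473) = (473/583)⁴ = (0.8113)⁴ = 0.4333.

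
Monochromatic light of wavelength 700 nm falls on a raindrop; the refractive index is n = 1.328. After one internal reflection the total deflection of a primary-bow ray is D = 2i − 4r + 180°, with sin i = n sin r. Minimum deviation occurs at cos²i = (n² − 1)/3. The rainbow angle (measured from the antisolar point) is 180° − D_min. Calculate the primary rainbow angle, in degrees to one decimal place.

cos²i = (1.76358 − 1)/3 = 0.25453; i = arccos(0.50451) = 59.701°.
sin r = sin 59.701°/1.328 = 0.65016; r = 40.553°.
D_min = 2·59.701° − 4·40.553° + 180° = 137.189°.
Rainbow angle = 180° − D_min = 42.811°.

42.8°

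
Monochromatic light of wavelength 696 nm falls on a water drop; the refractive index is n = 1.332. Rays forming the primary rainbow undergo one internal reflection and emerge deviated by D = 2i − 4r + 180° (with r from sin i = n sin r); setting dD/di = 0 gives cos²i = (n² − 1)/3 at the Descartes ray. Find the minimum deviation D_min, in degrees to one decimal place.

cos²i = (1.77422 − 1)/3 = 0.25807; i = arccos(0.50801) = 59.469°.
sin r = sin 59.469°/1.332 = 0.64666; r = 40.290°.
D_min = 2·59.469° − 4·40.290° + 180° = 137.776°.

137.8°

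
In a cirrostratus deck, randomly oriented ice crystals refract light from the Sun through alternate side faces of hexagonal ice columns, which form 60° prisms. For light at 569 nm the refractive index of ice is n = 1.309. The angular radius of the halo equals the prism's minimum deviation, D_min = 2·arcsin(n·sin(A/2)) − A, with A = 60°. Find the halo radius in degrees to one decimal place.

n·sin(A/2) = 1.309 × sin 30° = 1.309 × 0.5000 = 0.6545.
D_min = 2·arcsin(0.6545) − 60° = 2 × 40.882° − 60° = 21.763°.

21.8°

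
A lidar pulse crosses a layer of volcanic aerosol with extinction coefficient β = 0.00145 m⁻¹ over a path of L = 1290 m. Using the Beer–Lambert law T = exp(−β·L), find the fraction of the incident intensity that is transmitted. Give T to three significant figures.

τ = β·L = 0.00145 × 1290 = 1.8705.
T = exp(−1.8705) = 0.1540.

0.154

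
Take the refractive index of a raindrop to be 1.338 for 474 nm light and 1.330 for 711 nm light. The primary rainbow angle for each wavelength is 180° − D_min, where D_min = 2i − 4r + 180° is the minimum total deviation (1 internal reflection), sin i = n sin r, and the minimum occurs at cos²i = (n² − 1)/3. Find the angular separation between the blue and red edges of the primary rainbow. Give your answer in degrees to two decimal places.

At 474 nm (n = 1.338): cos²i = 0.26341 → i = 59.120°, r = 39.899°, D_min = 138.643°, rainbow angle = 41.357°.
At 711 nm (n = 1.330): cos²i = 0.25630 → i = 59.585°, r = 40.422°, D_min = 137.484°, rainbow angle = 42.516°.
Angular width = |41.357° − 42.516°| = 1.160°.

1.16°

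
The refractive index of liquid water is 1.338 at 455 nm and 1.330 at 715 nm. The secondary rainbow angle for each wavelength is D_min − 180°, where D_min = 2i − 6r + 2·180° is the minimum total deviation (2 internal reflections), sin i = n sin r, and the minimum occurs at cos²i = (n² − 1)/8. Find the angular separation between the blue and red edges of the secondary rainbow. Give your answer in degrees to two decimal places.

At 455 nm (n = 1.338): cos²i = 0.09878 → i = 71.682°, r = 45.195°, D_min = 232.193°, rainbow angle = 52.193°.
At 715 nm (n = 1.330): cos²i = 0.09611 → i = 71.940°, r = 45.630°, D_min = 230.101°, rainbow angle = 50.101°.
Angular width = |52.193° − 50.101°| = 2.092°.

2.09°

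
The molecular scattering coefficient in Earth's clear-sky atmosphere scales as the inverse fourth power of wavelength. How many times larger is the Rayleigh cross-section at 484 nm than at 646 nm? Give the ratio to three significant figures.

3.17

Rayleigh scattering ∝ λ⁻⁴, so the ratio of coefficients is the inverse fourth power of the wavelength ratio.
σ(484)/σ(646) = (646/484)⁴ = (1.3347)⁴ = 3.174.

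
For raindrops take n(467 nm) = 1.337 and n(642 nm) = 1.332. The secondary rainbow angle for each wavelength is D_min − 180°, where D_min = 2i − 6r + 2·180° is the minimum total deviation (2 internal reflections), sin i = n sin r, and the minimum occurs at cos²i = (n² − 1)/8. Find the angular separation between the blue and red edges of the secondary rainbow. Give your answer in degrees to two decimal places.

1.31°

At 467 nm (n = 1.337): cos²i = 0.09845 → i = 71.714°, r = 45.249°, D_min = 231.934°, rainbow angle = 51.934°.
At 642 nm (n = 1.332): cos²i = 0.09678 → i = 71.875°, r = 45.520°, D_min = 230.628°, rainbow angle = 50.628°.
Angular width = |51.934° − 50.628°| = 1.305°.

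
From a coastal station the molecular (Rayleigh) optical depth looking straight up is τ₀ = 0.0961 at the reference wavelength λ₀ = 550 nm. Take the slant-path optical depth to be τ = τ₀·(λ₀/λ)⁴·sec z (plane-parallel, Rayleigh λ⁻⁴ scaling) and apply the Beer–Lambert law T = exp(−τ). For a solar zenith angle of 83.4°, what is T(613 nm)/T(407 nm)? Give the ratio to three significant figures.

Airmass: sec 83.4° = 8.7004.
τ(613 nm) = 0.0961 × (550/613)⁴ × 8.7004 = 0.0961 × 0.6481 × 8.7004 = 0.5418.
τ(407 nm) = 0.0961 × (550/407)⁴ × 8.7004 = 0.0961 × 3.3348 × 8.7004 = 2.7883.
T(613)/T(407) = exp(τ_B − τ_A) = exp(2.2464) = 9.4540.

9.45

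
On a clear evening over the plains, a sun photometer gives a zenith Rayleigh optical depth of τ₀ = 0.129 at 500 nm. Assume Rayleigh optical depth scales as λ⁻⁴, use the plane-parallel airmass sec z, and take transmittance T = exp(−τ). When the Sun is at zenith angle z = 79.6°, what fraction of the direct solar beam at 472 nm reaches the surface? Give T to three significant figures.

0.407

sec 79.6° = 5.5396.
τ = 0.129 × (500/472)⁴ × 5.5396 = 0.129 × 1.2593 × 5.5396 = 0.8999.
T = exp(−0.8999) = 0.4066.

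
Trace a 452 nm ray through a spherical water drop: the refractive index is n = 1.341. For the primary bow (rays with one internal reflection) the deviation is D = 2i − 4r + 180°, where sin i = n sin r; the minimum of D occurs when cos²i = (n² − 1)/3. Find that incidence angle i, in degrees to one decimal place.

58.9°

cos²i = (1.341² − 1)/3 = (1.79828 − 1)/3 = 0.26609.
cos i = 0.51584, so i = 58.946°.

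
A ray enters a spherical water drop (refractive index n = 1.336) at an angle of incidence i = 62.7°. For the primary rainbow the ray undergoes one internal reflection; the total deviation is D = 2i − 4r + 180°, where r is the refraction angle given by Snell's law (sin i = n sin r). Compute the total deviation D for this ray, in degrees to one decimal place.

sin r = sin 62.7° / 1.336 = 0.8886/1.336 = 0.6651; r = 41.69°.
D = 2·62.7° − 4·41.69° + 180° = 125.40° − 166.77° + 180° = 138.63°.

138.6°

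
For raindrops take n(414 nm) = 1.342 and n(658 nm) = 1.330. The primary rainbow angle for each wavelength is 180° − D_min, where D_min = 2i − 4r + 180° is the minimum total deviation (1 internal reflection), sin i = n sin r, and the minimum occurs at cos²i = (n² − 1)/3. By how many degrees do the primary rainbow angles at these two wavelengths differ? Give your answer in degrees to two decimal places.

At 414 nm (n = 1.342): cos²i = 0.26699 → i = 58.888°, r = 39.641°, D_min = 139.213°, rainbow angle = 40.787°.
At 658 nm (n = 1.330): cos²i = 0.25630 → i = 59.585°, r = 40.422°, D_min = 137.484°, rainbow angle = 42.516°.
Angular width = |40.787° − 42.516°| = 1.729°.

1.73°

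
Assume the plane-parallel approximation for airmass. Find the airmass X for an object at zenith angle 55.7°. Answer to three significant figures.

1.77

X = sec z = 1/cos 55.7° = 1/0.5635 = 1.7745.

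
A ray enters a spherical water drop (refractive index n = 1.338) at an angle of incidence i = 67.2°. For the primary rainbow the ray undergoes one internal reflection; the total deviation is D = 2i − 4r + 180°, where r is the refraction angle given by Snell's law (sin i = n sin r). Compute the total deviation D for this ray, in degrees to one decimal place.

140.2°

sin r = sin 67.2° / 1.338 = 0.9219/1.338 = 0.6890; r = 43.55°.
D = 2·67.2° − 4·43.55° + 180° = 134.40° − 174.20° + 180° = 140.20°.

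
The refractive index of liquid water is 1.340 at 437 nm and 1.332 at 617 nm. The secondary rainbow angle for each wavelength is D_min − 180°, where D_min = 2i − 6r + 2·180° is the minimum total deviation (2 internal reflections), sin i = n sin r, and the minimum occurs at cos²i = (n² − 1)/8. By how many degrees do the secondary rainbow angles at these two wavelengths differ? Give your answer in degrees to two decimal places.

At 437 nm (n = 1.340): cos²i = 0.09945 → i = 71.618°, r = 45.088°, D_min = 232.709°, rainbow angle = 52.709°.
At 617 nm (n = 1.332): cos²i = 0.09678 → i = 71.875°, r = 45.520°, D_min = 230.628°, rainbow angle = 50.628°.
Angular width = |52.709° − 50.628°| = 2.080°.

2.08°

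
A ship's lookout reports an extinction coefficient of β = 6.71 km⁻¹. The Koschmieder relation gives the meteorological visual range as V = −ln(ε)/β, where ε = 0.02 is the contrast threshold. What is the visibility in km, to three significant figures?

0.583 km

V = −ln(0.02) / 6.71 = 3.912 / 6.71 = 0.5830 km.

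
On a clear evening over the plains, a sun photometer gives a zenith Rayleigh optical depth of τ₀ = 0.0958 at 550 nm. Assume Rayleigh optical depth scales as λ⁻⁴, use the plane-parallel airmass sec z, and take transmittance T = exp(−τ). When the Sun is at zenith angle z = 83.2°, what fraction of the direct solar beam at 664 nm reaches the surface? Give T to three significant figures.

0.683

sec 83.2° = 8.4457.
τ = 0.0958 × (550/664)⁴ × 8.4457 = 0.0958 × 0.4707 × 8.4457 = 0.3809.
T = exp(−0.3809) = 0.6833.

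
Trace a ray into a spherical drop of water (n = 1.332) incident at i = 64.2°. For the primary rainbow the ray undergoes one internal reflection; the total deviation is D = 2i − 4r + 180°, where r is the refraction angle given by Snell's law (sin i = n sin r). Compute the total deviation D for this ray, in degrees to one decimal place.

138.3°

sin r = sin 64.2° / 1.332 = 0.9003/1.332 = 0.6759; r = 42.53°.
D = 2·64.2° − 4·42.53° + 180° = 128.40° − 170.10° + 180° = 138.30°.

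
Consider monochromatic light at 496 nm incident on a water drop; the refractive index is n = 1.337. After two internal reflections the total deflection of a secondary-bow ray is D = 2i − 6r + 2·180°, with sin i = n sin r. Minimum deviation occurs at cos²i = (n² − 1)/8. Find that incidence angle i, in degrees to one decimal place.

71.7°

cos²i = (1.337² − 1)/8 = (1.78757 − 1)/8 = 0.09845.
cos i = 0.31376, so i = 71.714°.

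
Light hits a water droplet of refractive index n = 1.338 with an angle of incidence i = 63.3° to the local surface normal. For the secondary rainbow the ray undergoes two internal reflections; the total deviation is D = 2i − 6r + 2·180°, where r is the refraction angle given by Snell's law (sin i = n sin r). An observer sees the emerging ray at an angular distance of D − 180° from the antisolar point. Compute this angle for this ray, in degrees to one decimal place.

55.3°

sin r = sin 63.3° / 1.338 = 0.8934/1.338 = 0.6677; r = 41.89°.
D = 2·63.3° − 6·41.89° + 2·180° = 126.60° − 251.33° + 360° = 235.27°.
Angle from antisolar point = D − 180° = 55.27°.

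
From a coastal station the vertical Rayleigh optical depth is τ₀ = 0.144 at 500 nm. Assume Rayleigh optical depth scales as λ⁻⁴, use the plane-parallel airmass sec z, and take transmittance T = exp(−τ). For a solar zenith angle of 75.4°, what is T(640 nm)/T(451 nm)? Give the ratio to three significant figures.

Airmass: sec 75.4° = 3.9672.
τ(640 nm) = 0.144 × (500/640)⁴ × 3.9672 = 0.144 × 0.3725 × 3.9672 = 0.2128.
τ(451 nm) = 0.144 × (500/451)⁴ × 3.9672 = 0.144 × 1.5107 × 3.9672 = 0.8630.
T(640)/T(451) = exp(τ_B − τ_A) = exp(0.6502) = 1.9159.

1.92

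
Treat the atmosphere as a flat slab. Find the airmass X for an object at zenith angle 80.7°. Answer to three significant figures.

6.19

X = sec z = 1/cos 80.7° = 1/0.1616 = 6.1880.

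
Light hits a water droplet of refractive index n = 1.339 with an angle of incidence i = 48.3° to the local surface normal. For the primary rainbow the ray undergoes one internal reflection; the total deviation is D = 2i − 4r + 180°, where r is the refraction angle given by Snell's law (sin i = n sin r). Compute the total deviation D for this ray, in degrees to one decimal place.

141.0°

sin r = sin 48.3° / 1.339 = 0.7466/1.339 = 0.5576; r = 33.89°.
D = 2·48.3° − 4·33.89° + 180° = 96.60° − 135.56° + 180° = 141.04°.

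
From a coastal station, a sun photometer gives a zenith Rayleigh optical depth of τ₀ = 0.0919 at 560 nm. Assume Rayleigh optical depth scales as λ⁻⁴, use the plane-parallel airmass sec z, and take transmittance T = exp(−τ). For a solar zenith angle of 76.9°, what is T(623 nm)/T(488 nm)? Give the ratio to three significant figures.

1.55

Airmass: sec 76.9° = 4.4121.
τ(623 nm) = 0.0919 × (560/623)⁴ × 4.4121 = 0.0919 × 0.6528 × 4.4121 = 0.2647.
τ(488 nm) = 0.0919 × (560/488)⁴ × 4.4121 = 0.0919 × 1.7341 × 4.4121 = 0.7031.
T(623)/T(488) = exp(τ_B − τ_A) = exp(0.4384) = 1.5503.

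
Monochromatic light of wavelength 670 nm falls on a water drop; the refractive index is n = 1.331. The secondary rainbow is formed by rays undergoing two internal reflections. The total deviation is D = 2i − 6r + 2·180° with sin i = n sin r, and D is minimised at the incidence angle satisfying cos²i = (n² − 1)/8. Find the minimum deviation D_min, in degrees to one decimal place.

230.4°

cos²i = (1.77156 − 1)/8 = 0.09645; i = arccos(0.31056) = 71.907°.
sin r = sin 71.907°/1.331 = 0.71417; r = 45.575°.
D_min = 2·71.907° − 6·45.575° + 360° = 230.365°.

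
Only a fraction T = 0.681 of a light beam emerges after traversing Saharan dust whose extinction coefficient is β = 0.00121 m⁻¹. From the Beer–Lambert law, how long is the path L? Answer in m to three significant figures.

318 m

Beer–Lambert: T = exp(−βL) ⇒ L = −ln(T)/β = −ln(0.681)/0.00121 = 0.3842/0.00121 = 317.5 m.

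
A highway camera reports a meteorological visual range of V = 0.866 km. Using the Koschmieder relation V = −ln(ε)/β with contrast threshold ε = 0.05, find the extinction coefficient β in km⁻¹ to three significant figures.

β = −ln(0.05) / V = 2.996 / 0.866 = 3.4593 km⁻¹.

3.46 km⁻¹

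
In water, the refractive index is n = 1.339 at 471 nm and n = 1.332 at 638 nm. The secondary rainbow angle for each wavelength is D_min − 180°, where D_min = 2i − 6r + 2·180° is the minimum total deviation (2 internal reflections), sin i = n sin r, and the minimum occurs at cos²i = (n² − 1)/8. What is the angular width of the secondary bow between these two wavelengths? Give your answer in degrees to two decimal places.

1.82°

At 471 nm (n = 1.339): cos²i = 0.09912 → i = 71.650°, r = 45.141°, D_min = 232.451°, rainbow angle = 52.451°.
At 638 nm (n = 1.332): cos²i = 0.09678 → i = 71.875°, r = 45.520°, D_min = 230.628°, rainbow angle = 50.628°.
Angular width = |52.451° − 50.628°| = 1.823°.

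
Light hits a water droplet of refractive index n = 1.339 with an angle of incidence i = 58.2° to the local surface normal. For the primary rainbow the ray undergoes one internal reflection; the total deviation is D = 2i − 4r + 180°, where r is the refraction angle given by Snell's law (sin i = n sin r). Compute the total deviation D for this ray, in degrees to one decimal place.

138.8°

sin r = sin 58.2° / 1.339 = 0.8499/1.339 = 0.6347; r = 39.40°.
D = 2·58.2° − 4·39.40° + 180° = 116.40° − 157.60° + 180° = 138.80°.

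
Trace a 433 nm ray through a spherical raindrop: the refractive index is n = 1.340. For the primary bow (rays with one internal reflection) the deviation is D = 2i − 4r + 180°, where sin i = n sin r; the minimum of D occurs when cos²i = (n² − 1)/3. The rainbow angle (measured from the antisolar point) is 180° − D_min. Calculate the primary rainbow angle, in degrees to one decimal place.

cos²i = (1.79560 − 1)/3 = 0.26520; i = arccos(0.51498) = 59.004°.
sin r = sin 59.004°/1.340 = 0.63971; r = 39.770°.
D_min = 2·59.004° − 4·39.770° + 180° = 138.929°.
Rainbow angle = 180° − D_min = 41.071°.

41.1°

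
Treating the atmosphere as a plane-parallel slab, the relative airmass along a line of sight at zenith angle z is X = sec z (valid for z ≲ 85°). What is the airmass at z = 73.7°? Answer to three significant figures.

3.56

X = sec z = 1/cos 73.7° = 1/0.2807 = 3.5629.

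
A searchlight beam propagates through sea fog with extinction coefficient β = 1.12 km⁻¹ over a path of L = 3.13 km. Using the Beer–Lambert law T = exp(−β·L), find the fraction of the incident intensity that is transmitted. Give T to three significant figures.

0.0300

τ = β·L = 1.12 × 3.13 = 3.5056.
T = exp(−3.5056) = 0.0300.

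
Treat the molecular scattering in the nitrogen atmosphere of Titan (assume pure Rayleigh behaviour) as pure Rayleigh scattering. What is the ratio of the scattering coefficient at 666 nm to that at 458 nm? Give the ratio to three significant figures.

Rayleigh scattering ∝ λ⁻⁴, so the ratio of coefficients is the inverse fourth power of the wavelength ratio.
σ(666)/σ(458) = (458/666)⁴ = (0.6877)⁴ = 0.2236.

0.224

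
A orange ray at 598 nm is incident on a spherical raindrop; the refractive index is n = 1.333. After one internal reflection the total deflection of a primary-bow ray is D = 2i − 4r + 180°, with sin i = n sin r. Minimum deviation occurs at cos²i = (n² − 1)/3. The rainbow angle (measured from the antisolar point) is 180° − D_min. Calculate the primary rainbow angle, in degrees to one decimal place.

42.1°

cos²i = (1.77689 − 1)/3 = 0.25896; i = arccos(0.50888) = 59.410°.
sin r = sin 59.410°/1.333 = 0.64579; r = 40.225°.
D_min = 2·59.410° − 4·40.225° + 180° = 137.922°.
Rainbow angle = 180° − D_min = 42.078°.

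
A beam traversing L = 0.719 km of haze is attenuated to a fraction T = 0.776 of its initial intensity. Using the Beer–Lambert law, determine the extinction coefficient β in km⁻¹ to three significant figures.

Beer–Lambert: T = exp(−βL) ⇒ β = −ln(T)/L = −ln(0.776)/0.719 = 0.2536/0.719 = 0.3527 km⁻¹.

0.353 km⁻¹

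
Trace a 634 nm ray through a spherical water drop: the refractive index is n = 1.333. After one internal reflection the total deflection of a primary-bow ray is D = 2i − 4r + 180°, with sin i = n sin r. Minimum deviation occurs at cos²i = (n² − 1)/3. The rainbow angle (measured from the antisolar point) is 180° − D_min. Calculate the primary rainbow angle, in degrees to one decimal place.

cos²i = (1.77689 − 1)/3 = 0.25896; i = arccos(0.50888) = 59.410°.
sin r = sin 59.410°/1.333 = 0.64579; r = 40.225°.
D_min = 2·59.410° − 4·40.225° + 180° = 137.922°.
Rainbow angle = 180° − D_min = 42.078°.

42.1°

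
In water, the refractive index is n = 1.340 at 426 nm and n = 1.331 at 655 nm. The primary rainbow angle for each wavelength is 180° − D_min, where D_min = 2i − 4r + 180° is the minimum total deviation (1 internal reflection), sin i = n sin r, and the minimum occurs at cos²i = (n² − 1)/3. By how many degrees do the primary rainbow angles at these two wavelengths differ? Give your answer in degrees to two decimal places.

At 426 nm (n = 1.340): cos²i = 0.26520 → i = 59.004°, r = 39.770°, D_min = 138.929°, rainbow angle = 41.071°.
At 655 nm (n = 1.331): cos²i = 0.25719 → i = 59.527°, r = 40.356°, D_min = 137.630°, rainbow angle = 42.370°.
Angular width = |41.071° − 42.370°| = 1.299°.

1.30°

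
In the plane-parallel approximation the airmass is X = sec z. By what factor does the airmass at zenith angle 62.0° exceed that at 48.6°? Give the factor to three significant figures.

X(62.0°)/X(48.6°) = sec 62.0° / sec 48.6° = cos 48.6° / cos 62.0° = 0.6613/0.4695 = 1.4086.

1.41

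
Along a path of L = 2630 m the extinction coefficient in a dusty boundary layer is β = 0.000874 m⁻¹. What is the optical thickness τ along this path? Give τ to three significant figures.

τ = β·L = 0.000874 × 2630 = 2.2986.

2.30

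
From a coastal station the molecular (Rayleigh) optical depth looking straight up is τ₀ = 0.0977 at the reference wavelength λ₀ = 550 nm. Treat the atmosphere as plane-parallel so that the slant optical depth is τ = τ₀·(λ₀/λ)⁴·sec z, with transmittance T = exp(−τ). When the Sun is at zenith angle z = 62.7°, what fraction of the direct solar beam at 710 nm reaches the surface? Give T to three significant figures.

sec 62.7° = 2.1803.
τ = 0.0977 × (550/710)⁴ × 2.1803 = 0.0977 × 0.3601 × 2.1803 = 0.0767.
T = exp(−0.0767) = 0.9262.

0.926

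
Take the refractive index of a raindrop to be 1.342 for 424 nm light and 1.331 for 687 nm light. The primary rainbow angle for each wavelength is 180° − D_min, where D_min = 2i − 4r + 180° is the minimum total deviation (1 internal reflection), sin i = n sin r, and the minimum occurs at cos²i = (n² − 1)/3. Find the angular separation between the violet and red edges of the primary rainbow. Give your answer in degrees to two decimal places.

At 424 nm (n = 1.342): cos²i = 0.26699 → i = 58.888°, r = 39.641°, D_min = 139.213°, rainbow angle = 40.787°.
At 687 nm (n = 1.331): cos²i = 0.25719 → i = 59.527°, r = 40.356°, D_min = 137.630°, rainbow angle = 42.370°.
Angular width = |40.787° − 42.370°| = 1.583°.

1.58°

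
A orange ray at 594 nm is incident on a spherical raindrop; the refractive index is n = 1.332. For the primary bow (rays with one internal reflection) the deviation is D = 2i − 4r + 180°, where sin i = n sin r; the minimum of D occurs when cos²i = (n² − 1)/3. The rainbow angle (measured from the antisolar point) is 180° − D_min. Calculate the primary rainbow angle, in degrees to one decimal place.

cos²i = (1.77422 − 1)/3 = 0.25807; i = arccos(0.50801) = 59.469°.
sin r = sin 59.469°/1.332 = 0.64666; r = 40.290°.
D_min = 2·59.469° − 4·40.290° + 180° = 137.776°.
Rainbow angle = 180° − D_min = 42.224°.

42.2°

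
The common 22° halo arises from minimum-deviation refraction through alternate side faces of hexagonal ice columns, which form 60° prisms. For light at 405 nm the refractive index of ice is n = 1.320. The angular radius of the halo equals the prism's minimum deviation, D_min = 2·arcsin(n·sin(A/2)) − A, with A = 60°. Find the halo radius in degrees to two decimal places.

22.60°

n·sin(A/2) = 1.320 × sin 30° = 1.320 × 0.5000 = 0.6600.
D_min = 2·arcsin(0.6600) − 60° = 2 × 41.300° − 60° = 22.600°.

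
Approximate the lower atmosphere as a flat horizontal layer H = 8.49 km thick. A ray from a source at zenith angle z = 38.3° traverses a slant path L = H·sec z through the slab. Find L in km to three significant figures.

10.8 km

sec z = 1/cos 38.3° = 1.2742.
L = 8.49 × 1.2742 = 10.818 km.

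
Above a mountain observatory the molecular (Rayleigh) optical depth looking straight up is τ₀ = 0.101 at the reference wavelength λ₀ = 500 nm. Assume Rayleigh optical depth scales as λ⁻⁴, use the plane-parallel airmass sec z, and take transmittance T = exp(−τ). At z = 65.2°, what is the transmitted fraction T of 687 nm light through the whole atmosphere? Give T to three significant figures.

0.935

sec 65.2° = 2.3841.
τ = 0.101 × (500/687)⁴ × 2.3841 = 0.101 × 0.2806 × 2.3841 = 0.0676.
T = exp(−0.0676) = 0.9347.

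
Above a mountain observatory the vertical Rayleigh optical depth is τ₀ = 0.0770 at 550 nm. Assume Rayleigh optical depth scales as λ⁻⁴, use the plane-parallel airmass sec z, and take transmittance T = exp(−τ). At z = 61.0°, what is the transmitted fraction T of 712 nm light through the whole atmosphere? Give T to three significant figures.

0.945

sec 61.0° = 2.0627.
τ = 0.0770 × (550/712)⁴ × 2.0627 = 0.0770 × 0.3561 × 2.0627 = 0.0566.
T = exp(−0.0566) = 0.9450.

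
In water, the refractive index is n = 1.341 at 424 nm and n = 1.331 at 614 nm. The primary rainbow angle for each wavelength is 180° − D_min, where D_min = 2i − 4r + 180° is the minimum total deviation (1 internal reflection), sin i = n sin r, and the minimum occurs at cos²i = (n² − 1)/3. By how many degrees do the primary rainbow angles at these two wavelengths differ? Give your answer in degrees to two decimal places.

At 424 nm (n = 1.341): cos²i = 0.26609 → i = 58.946°, r = 39.705°, D_min = 139.071°, rainbow angle = 40.929°.
At 614 nm (n = 1.331): cos²i = 0.25719 → i = 59.527°, r = 40.356°, D_min = 137.630°, rainbow angle = 42.370°.
Angular width = |40.929° − 42.370°| = 1.441°.

1.44°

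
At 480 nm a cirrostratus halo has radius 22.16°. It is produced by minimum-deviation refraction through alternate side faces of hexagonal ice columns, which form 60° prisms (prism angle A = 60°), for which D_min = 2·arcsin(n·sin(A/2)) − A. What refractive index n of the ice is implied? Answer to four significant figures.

Rearranging: n = sin((D_min + A)/2) / sin(A/2).
(D_min + A)/2 = (22.16° + 60°)/2 = 41.080°.
n = sin 41.080° / sin 30° = 0.6571 / 0.5000 = 1.3142.

1.314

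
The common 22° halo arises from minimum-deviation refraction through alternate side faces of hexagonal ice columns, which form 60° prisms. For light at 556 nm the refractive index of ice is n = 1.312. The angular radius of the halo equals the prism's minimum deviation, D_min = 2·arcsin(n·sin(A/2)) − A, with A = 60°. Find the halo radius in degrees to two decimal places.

21.99°

n·sin(A/2) = 1.312 × sin 30° = 1.312 × 0.5000 = 0.6560.
D_min = 2·arcsin(0.6560) − 60° = 2 × 40.996° − 60° = 21.991°.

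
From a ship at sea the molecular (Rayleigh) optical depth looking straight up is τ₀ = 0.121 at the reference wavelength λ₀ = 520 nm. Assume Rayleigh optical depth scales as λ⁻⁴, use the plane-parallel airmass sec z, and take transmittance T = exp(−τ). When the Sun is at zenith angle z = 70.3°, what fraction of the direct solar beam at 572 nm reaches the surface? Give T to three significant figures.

0.783

sec 70.3° = 2.9665.
τ = 0.121 × (520/572)⁴ × 2.9665 = 0.121 × 0.6830 × 2.9665 = 0.2452.
T = exp(−0.2452) = 0.7826.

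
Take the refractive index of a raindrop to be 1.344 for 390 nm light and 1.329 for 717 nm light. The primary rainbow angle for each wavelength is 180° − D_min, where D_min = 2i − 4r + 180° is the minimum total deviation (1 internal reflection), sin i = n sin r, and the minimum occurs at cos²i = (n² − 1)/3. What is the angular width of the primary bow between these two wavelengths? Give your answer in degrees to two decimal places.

At 390 nm (n = 1.344): cos²i = 0.26878 → i = 58.772°, r = 39.512°, D_min = 139.495°, rainbow angle = 40.505°.
At 717 nm (n = 1.329): cos²i = 0.25541 → i = 59.643°, r = 40.487°, D_min = 137.337°, rainbow angle = 42.663°.
Angular width = |40.505° − 42.663°| = 2.158°.

2.16°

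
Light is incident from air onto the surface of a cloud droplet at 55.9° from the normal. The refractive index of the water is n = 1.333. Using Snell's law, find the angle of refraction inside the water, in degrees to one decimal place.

38.4°

Snell: sin θ_r = sin θ_i / n = sin 55.9° / 1.333 = 0.8281 / 1.333 = 0.6212.
θ_r = arcsin(0.6212) = 38.40°.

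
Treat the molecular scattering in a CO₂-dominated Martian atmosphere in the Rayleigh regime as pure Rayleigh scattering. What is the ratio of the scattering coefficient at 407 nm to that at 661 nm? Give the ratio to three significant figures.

6.96

Rayleigh scattering ∝ λ⁻⁴, so the ratio of coefficients is the inverse fourth power of the wavelength ratio.
σ(407)/σ(661) = (661/407)⁴ = (1.6241)⁴ = 6.957.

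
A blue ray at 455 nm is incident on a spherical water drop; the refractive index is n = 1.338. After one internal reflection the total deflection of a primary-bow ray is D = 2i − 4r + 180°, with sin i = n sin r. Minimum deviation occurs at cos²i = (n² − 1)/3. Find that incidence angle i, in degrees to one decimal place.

59.1°

cos²i = (1.338² − 1)/3 = (1.79024 − 1)/3 = 0.26341.
cos i = 0.51324, so i = 59.120°.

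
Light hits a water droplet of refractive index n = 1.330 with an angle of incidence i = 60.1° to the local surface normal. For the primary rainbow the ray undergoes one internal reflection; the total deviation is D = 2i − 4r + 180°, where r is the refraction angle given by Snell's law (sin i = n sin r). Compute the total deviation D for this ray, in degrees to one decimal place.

sin r = sin 60.1° / 1.330 = 0.8669/1.330 = 0.6518; r = 40.68°.
D = 2·60.1° − 4·40.68° + 180° = 120.20° − 162.71° + 180° = 137.49°.

137.5°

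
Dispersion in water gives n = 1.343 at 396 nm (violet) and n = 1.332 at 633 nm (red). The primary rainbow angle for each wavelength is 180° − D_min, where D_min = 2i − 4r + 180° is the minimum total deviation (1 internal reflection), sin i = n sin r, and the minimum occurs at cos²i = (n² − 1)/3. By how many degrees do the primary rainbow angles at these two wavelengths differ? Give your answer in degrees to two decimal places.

1.58°

At 396 nm (n = 1.343): cos²i = 0.26788 → i = 58.830°, r = 39.577°, D_min = 139.354°, rainbow angle = 40.646°.
At 633 nm (n = 1.332): cos²i = 0.25807 → i = 59.469°, r = 40.290°, D_min = 137.776°, rainbow angle = 42.224°.
Angular width = |40.646° − 42.224°| = 1.578°.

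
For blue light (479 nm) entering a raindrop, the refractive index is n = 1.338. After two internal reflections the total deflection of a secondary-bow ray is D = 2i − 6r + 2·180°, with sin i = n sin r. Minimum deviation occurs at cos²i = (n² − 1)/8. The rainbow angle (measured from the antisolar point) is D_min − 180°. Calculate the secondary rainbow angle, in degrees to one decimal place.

cos²i = (1.79024 − 1)/8 = 0.09878; i = arccos(0.31429) = 71.682°.
sin r = sin 71.682°/1.338 = 0.70951; r = 45.195°.
D_min = 2·71.682° − 6·45.195° + 360° = 232.193°.
Rainbow angle = D_min − 180° = 52.193°.

52.2°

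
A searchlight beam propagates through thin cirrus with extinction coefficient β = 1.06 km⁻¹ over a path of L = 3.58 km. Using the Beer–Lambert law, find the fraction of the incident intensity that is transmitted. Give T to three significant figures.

τ = β·L = 1.06 × 3.58 = 3.7948.
T = exp(−3.7948) = 0.0225.

0.0225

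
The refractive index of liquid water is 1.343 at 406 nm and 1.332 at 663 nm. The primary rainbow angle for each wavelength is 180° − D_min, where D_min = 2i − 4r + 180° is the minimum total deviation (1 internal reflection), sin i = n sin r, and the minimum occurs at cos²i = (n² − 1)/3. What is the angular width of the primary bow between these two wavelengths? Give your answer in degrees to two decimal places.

1.58°

At 406 nm (n = 1.343): cos²i = 0.26788 → i = 58.830°, r = 39.577°, D_min = 139.354°, rainbow angle = 40.646°.
At 663 nm (n = 1.332): cos²i = 0.25807 → i = 59.469°, r = 40.290°, D_min = 137.776°, rainbow angle = 42.224°.
Angular width = |40.646° − 42.224°| = 1.578°.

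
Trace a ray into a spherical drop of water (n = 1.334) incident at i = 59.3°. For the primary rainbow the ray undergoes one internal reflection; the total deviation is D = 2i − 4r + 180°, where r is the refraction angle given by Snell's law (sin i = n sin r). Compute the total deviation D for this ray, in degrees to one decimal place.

sin r = sin 59.3° / 1.334 = 0.8599/1.334 = 0.6446; r = 40.13°.
D = 2·59.3° − 4·40.13° + 180° = 118.60° − 160.53° + 180° = 138.07°.

138.1°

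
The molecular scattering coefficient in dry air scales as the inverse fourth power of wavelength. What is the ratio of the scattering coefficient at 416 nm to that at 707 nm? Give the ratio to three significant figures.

8.34

Rayleigh scattering ∝ λ⁻⁴, so the ratio of coefficients is the inverse fourth power of the wavelength ratio.
σ(416)/σ(707) = (707/416)⁴ = (1.6995)⁴ = 8.343.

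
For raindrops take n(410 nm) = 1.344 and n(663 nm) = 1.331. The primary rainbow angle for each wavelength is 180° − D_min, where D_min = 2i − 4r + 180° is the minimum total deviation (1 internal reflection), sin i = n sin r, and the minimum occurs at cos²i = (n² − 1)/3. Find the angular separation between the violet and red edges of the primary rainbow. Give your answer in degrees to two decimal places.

1.86°

At 410 nm (n = 1.344): cos²i = 0.26878 → i = 58.772°, r = 39.512°, D_min = 139.495°, rainbow angle = 40.505°.
At 663 nm (n = 1.331): cos²i = 0.25719 → i = 59.527°, r = 40.356°, D_min = 137.630°, rainbow angle = 42.370°.
Angular width = |40.505° − 42.370°| = 1.865°.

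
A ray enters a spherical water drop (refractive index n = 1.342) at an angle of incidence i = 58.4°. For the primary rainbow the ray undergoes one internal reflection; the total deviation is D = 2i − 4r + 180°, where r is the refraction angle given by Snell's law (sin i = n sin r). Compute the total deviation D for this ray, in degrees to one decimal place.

sin r = sin 58.4° / 1.342 = 0.8517/1.342 = 0.6347; r = 39.40°.
D = 2·58.4° − 4·39.40° + 180° = 116.80° − 157.58° + 180° = 139.22°.

139.2°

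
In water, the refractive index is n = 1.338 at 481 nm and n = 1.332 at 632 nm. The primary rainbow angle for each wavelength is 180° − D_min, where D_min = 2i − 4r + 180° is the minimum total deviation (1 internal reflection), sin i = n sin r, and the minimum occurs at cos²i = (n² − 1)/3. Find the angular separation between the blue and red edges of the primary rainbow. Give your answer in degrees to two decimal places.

0.87°

At 481 nm (n = 1.338): cos²i = 0.26341 → i = 59.120°, r = 39.899°, D_min = 138.643°, rainbow angle = 41.357°.
At 632 nm (n = 1.332): cos²i = 0.25807 → i = 59.469°, r = 40.290°, D_min = 137.776°, rainbow angle = 42.224°.
Angular width = |41.357° − 42.224°| = 0.867°.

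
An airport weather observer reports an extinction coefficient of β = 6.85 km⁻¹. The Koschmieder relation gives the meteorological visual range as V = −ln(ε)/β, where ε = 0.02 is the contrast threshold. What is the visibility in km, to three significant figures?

0.571 km

V = −ln(0.02) / 6.85 = 3.912 / 6.85 = 0.5711 km.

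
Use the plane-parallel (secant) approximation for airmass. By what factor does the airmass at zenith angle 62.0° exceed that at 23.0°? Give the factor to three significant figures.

1.96

X(62.0°)/X(23.0°) = sec 62.0° / sec 23.0° = cos 23.0° / cos 62.0° = 0.9205/0.4695 = 1.9607.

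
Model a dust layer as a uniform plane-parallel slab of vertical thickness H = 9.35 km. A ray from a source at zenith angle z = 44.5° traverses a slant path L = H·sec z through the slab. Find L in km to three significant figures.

13.1 km

sec z = 1/cos 44.5° = 1.4020.
L = 9.35 × 1.4020 = 13.109 km.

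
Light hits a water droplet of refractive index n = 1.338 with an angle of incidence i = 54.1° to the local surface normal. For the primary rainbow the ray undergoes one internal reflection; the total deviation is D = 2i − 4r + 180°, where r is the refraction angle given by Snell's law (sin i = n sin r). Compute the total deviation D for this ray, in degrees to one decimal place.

139.2°

sin r = sin 54.1° / 1.338 = 0.8100/1.338 = 0.6054; r = 37.26°.
D = 2·54.1° − 4·37.26° + 180° = 108.20° − 149.03° + 180° = 139.17°.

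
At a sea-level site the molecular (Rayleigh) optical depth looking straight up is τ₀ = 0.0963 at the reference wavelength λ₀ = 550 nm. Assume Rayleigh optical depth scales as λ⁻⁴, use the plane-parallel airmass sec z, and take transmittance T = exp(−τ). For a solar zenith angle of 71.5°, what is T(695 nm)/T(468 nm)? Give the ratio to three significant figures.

Airmass: sec 71.5° = 3.1515.
τ(695 nm) = 0.0963 × (550/695)⁴ × 3.1515 = 0.0963 × 0.3922 × 3.1515 = 0.1190.
τ(468 nm) = 0.0963 × (550/468)⁴ × 3.1515 = 0.0963 × 1.9075 × 3.1515 = 0.5789.
T(695)/T(468) = exp(τ_B − τ_A) = exp(0.4599) = 1.5839.

1.58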